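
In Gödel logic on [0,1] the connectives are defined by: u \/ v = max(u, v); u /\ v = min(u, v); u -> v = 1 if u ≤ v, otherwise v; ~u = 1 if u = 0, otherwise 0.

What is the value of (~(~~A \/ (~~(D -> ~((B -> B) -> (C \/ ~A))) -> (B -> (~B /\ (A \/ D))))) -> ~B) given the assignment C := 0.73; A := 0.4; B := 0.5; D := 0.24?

1.00

~A: Gödel ¬ of 0.4 = 0 (operand ≠ 0)
~~A: Gödel ¬ of 0 = 1 (operand is 0)
(B -> B): 0.5 ≤ 0.5, so result = 1
~A: Gödel ¬ of 0.4 = 0 (operand ≠ 0)
(C \/ ~A) = max(0.73, 0) = 0.73
((B -> B) -> (C \/ ~A)): 1 > 0.73, so result = 0.73
~((B -> B) -> (C \/ ~A)): Gödel ¬ of 0.73 = 0 (operand ≠ 0)
(D -> ~((B -> B) -> (C \/ ~A))): 0.24 > 0, so result = 0
~(D -> ~((B -> B) -> (C \/ ~A))): Gödel ¬ of 0 = 1 (operand is 0)
~~(D -> ~((B -> B) -> (C \/ ~A))): Gödel ¬ of 1 = 0 (operand ≠ 0)
~B: Gödel ¬ of 0.5 = 0 (operand ≠ 0)
(A \/ D) = max(0.4, 0.24) = 0.4
(~B /\ (A \/ D)) = min(0, 0.4) = 0
(B -> (~B /\ (A \/ D))): 0.5 > 0, so result = 0
(~~(D -> ~((B -> B) -> (C \/ ~A))) -> (B -> (~B /\ (A \/ D)))): 0 ≤ 0, so result = 1
(~~A \/ (~~(D -> ~((B -> B) -> (C \/ ~A))) -> (B -> (~B /\ (A \/ D))))) = max(1, 1) = 1
~(~~A \/ (~~(D -> ~((B -> B) -> (C \/ ~A))) -> (B -> (~B /\ (A \/ D))))): Gödel ¬ of 1 = 0 (operand ≠ 0)
~B: Gödel ¬ of 0.5 = 0 (operand ≠ 0)
(~(~~A \/ (~~(D -> ~((B -> B) -> (C \/ ~A))) -> (B -> (~B /\ (A \/ D))))) -> ~B): 0 ≤ 0, so result = 1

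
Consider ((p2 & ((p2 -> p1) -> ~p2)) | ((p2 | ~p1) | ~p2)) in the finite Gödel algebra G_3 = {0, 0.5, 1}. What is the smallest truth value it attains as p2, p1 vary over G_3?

The minimum is attained at p2 = 0.5, p1 = 0.5:
  (p2 -> p1): 0.5 ≤ 0.5, so result = 1
  ~p2: Gödel ¬ of 0.5 = 0 (operand ≠ 0)
  ((p2 -> p1) -> ~p2): 1 > 0, so result = 0
  (p2 & ((p2 -> p1) -> ~p2)) = min(0.5, 0) = 0
  ~p1: Gödel ¬ of 0.5 = 0 (operand ≠ 0)
  (p2 | ~p1) = max(0.5, 0) = 0.5
  ~p2: Gödel ¬ of 0.5 = 0 (operand ≠ 0)
  ((p2 | ~p1) | ~p2) = max(0.5, 0) = 0.5
  ((p2 & ((p2 -> p1) -> ~p2)) | ((p2 | ~p1) | ~p2)) = max(0, 0.5) = 0.5
Checking all 9 assignments confirms none give a value below 0.50.

0.50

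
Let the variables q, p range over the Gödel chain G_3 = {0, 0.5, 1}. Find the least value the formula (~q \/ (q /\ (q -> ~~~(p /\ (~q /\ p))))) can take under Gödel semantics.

0.50

The minimum is attained at q = 0.5, p = 0:
  ~q: Gödel ¬ of 0.5 = 0 (operand ≠ 0)
  ~q: Gödel ¬ of 0.5 = 0 (operand ≠ 0)
  (~q /\ p) = min(0, 0) = 0
  (p /\ (~q /\ p)) = min(0, 0) = 0
  ~(p /\ (~q /\ p)): Gödel ¬ of 0 = 1 (operand is 0)
  ~~(p /\ (~q /\ p)): Gödel ¬ of 1 = 0 (operand ≠ 0)
  ~~~(p /\ (~q /\ p)): Gödel ¬ of 0 = 1 (operand is 0)
  (q -> ~~~(p /\ (~q /\ p))): 0.5 ≤ 1, so result = 1
  (q /\ (q -> ~~~(p /\ (~q /\ p)))) = min(0.5, 1) = 0.5
  (~q \/ (q /\ (q -> ~~~(p /\ (~q /\ p))))) = max(0, 0.5) = 0.5
Checking all 9 assignments confirms none give a value below 0.50.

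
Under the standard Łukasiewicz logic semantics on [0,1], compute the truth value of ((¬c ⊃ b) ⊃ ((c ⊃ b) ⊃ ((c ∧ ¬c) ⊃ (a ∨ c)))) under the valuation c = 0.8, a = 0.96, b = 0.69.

1.00

¬c: Łukasiewicz ¬ gives 1 − 0.8 = 0.2
(¬c ⊃ b): min(1, 1 − 0.2 + 0.69) = 1
(c ⊃ b): min(1, 1 − 0.8 + 0.69) = 0.89
¬c: Łukasiewicz ¬ gives 1 − 0.8 = 0.2
(c ∧ ¬c) = min(0.8, 0.2) = 0.2
(a ∨ c) = max(0.96, 0.8) = 0.96
((c ∧ ¬c) ⊃ (a ∨ c)): min(1, 1 − 0.2 + 0.96) = 1
((c ⊃ b) ⊃ ((c ∧ ¬c) ⊃ (a ∨ c))): min(1, 1 − 0.89 + 1) = 1
((¬c ⊃ b) ⊃ ((c ⊃ b) ⊃ ((c ∧ ¬c) ⊃ (a ∨ c)))): min(1, 1 − 1 + 1) = 1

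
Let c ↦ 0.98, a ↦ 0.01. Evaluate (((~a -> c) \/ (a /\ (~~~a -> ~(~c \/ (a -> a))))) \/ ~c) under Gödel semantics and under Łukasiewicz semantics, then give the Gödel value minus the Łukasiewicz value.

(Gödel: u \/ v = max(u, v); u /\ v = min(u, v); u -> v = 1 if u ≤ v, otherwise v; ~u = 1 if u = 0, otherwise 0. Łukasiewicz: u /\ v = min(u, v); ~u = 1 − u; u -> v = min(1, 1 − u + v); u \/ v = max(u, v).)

Gödel evaluation:
  ~a: Gödel ¬ of 0.01 = 0 (operand ≠ 0)
  (~a -> c): 0 ≤ 0.98, so result = 1
  ~a: Gödel ¬ of 0.01 = 0 (operand ≠ 0)
  ~~a: Gödel ¬ of 0 = 1 (operand is 0)
  ~~~a: Gödel ¬ of 1 = 0 (operand ≠ 0)
  ~c: Gödel ¬ of 0.98 = 0 (operand ≠ 0)
  (a -> a): 0.01 ≤ 0.01, so result = 1
  (~c \/ (a -> a)) = max(0, 1) = 1
  ~(~c \/ (a -> a)): Gödel ¬ of 1 = 0 (operand ≠ 0)
  (~~~a -> ~(~c \/ (a -> a))): 0 ≤ 0, so result = 1
  (a /\ (~~~a -> ~(~c \/ (a -> a)))) = min(0.01, 1) = 0.01
  ((~a -> c) \/ (a /\ (~~~a -> ~(~c \/ (a -> a))))) = max(1, 0.01) = 1
  ~c: Gödel ¬ of 0.98 = 0 (operand ≠ 0)
  (((~a -> c) \/ (a /\ (~~~a -> ~(~c \/ (a -> a))))) \/ ~c) = max(1, 0) = 1
  Gödel value = 1
Łukasiewicz evaluation:
  ~a: Łukasiewicz ¬ gives 1 − 0.01 = 0.99
  (~a -> c): min(1, 1 − 0.99 + 0.98) = 0.99
  ~a: Łukasiewicz ¬ gives 1 − 0.01 = 0.99
  ~~a: Łukasiewicz ¬ gives 1 − 0.99 = 0.01
  ~~~a: Łukasiewicz ¬ gives 1 − 0.01 = 0.99
  ~c: Łukasiewicz ¬ gives 1 − 0.98 = 0.02
  (a -> a): min(1, 1 − 0.01 + 0.01) = 1
  (~c \/ (a -> a)) = max(0.02, 1) = 1
  ~(~c \/ (a -> a)): Łukasiewicz ¬ gives 1 − 1 = 0
  (~~~a -> ~(~c \/ (a -> a))): min(1, 1 − 0.99 + 0) = 0.01
  (a /\ (~~~a -> ~(~c \/ (a -> a)))) = min(0.01, 0.01) = 0.01
  ((~a -> c) \/ (a /\ (~~~a -> ~(~c \/ (a -> a))))) = max(0.99, 0.01) = 0.99
  ~c: Łukasiewicz ¬ gives 1 − 0.98 = 0.02
  (((~a -> c) \/ (a /\ (~~~a -> ~(~c \/ (a -> a))))) \/ ~c) = max(0.99, 0.02) = 0.99
  Łukasiewicz value = 0.99
Difference: 1 − 0.99 = 0.01

0.01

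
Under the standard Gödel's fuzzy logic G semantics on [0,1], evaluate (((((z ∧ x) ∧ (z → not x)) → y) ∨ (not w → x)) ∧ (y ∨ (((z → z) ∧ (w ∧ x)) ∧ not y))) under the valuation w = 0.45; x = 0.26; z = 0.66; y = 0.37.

0.37

(z ∧ x) = min(0.66, 0.26) = 0.26
not x: Gödel ¬ of 0.26 = 0 (operand ≠ 0)
(z → not x): 0.66 > 0, so result = 0
((z ∧ x) ∧ (z → not x)) = min(0.26, 0) = 0
(((z ∧ x) ∧ (z → not x)) → y): 0 ≤ 0.37, so result = 1
not w: Gödel ¬ of 0.45 = 0 (operand ≠ 0)
(not w → x): 0 ≤ 0.26, so result = 1
((((z ∧ x) ∧ (z → not x)) → y) ∨ (not w → x)) = max(1, 1) = 1
(z → z): 0.66 ≤ 0.66, so result = 1
(w ∧ x) = min(0.45, 0.26) = 0.26
((z → z) ∧ (w ∧ x)) = min(1, 0.26) = 0.26
not y: Gödel ¬ of 0.37 = 0 (operand ≠ 0)
(((z → z) ∧ (w ∧ x)) ∧ not y) = min(0.26, 0) = 0
(y ∨ (((z → z) ∧ (w ∧ x)) ∧ not y)) = max(0.37, 0) = 0.37
(((((z ∧ x) ∧ (z → not x)) → y) ∨ (not w → x)) ∧ (y ∨ (((z → z) ∧ (w ∧ x)) ∧ not y))) = min(1, 0.37) = 0.37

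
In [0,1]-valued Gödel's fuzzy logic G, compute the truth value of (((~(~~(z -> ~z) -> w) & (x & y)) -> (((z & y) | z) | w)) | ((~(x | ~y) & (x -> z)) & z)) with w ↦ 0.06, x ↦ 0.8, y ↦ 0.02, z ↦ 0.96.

~z: Gödel ¬ of 0.96 = 0 (operand ≠ 0)
(z -> ~z): 0.96 > 0, so result = 0
~(z -> ~z): Gödel ¬ of 0 = 1 (operand is 0)
~~(z -> ~z): Gödel ¬ of 1 = 0 (operand ≠ 0)
(~~(z -> ~z) -> w): 0 ≤ 0.06, so result = 1
~(~~(z -> ~z) -> w): Gödel ¬ of 1 = 0 (operand ≠ 0)
(x & y) = min(0.8, 0.02) = 0.02
(~(~~(z -> ~z) -> w) & (x & y)) = min(0, 0.02) = 0
(z & y) = min(0.96, 0.02) = 0.02
((z & y) | z) = max(0.02, 0.96) = 0.96
(((z & y) | z) | w) = max(0.96, 0.06) = 0.96
((~(~~(z -> ~z) -> w) & (x & y)) -> (((z & y) | z) | w)): 0 ≤ 0.96, so result = 1
~y: Gödel ¬ of 0.02 = 0 (operand ≠ 0)
(x | ~y) = max(0.8, 0) = 0.8
~(x | ~y): Gödel ¬ of 0.8 = 0 (operand ≠ 0)
(x -> z): 0.8 ≤ 0.96, so result = 1
(~(x | ~y) & (x -> z)) = min(0, 1) = 0
((~(x | ~y) & (x -> z)) & z) = min(0, 0.96) = 0
(((~(~~(z -> ~z) -> w) & (x & y)) -> (((z & y) | z) | w)) | ((~(x | ~y) & (x -> z)) & z)) = max(1, 0) = 1

1.00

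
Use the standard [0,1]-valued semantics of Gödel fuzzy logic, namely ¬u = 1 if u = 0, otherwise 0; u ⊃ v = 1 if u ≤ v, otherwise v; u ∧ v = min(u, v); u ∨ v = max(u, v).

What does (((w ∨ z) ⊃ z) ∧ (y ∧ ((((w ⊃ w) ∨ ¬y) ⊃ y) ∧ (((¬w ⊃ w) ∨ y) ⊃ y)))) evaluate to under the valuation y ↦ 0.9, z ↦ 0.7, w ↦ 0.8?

0.70

(w ∨ z) = max(0.8, 0.7) = 0.8
((w ∨ z) ⊃ z): 0.8 > 0.7, so result = 0.7
(w ⊃ w): 0.8 ≤ 0.8, so result = 1
¬y: Gödel ¬ of 0.9 = 0 (operand ≠ 0)
((w ⊃ w) ∨ ¬y) = max(1, 0) = 1
(((w ⊃ w) ∨ ¬y) ⊃ y): 1 > 0.9, so result = 0.9
¬w: Gödel ¬ of 0.8 = 0 (operand ≠ 0)
(¬w ⊃ w): 0 ≤ 0.8, so result = 1
((¬w ⊃ w) ∨ y) = max(1, 0.9) = 1
(((¬w ⊃ w) ∨ y) ⊃ y): 1 > 0.9, so result = 0.9
((((w ⊃ w) ∨ ¬y) ⊃ y) ∧ (((¬w ⊃ w) ∨ y) ⊃ y)) = min(0.9, 0.9) = 0.9
(y ∧ ((((w ⊃ w) ∨ ¬y) ⊃ y) ∧ (((¬w ⊃ w) ∨ y) ⊃ y))) = min(0.9, 0.9) = 0.9
(((w ∨ z) ⊃ z) ∧ (y ∧ ((((w ⊃ w) ∨ ¬y) ⊃ y) ∧ (((¬w ⊃ w) ∨ y) ⊃ y)))) = min(0.7, 0.9) = 0.7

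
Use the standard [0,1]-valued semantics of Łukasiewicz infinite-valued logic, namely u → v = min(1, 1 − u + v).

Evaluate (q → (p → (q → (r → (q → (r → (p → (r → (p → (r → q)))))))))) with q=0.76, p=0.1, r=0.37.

1.00

(r → q): min(1, 1 − 0.37 + 0.76) = 1
(p → (r → q)): min(1, 1 − 0.1 + 1) = 1
(r → (p → (r → q))): min(1, 1 − 0.37 + 1) = 1
(p → (r → (p → (r → q)))): min(1, 1 − 0.1 + 1) = 1
(r → (p → (r → (p → (r → q))))): min(1, 1 − 0.37 + 1) = 1
(q → (r → (p → (r → (p → (r → q)))))): min(1, 1 − 0.76 + 1) = 1
(r → (q → (r → (p → (r → (p → (r → q))))))): min(1, 1 − 0.37 + 1) = 1
(q → (r → (q → (r → (p → (r → (p → (r → q)))))))): min(1, 1 − 0.76 + 1) = 1
(p → (q → (r → (q → (r → (p → (r → (p → (r → q))))))))): min(1, 1 − 0.1 + 1) = 1
(q → (p → (q → (r → (q → (r → (p → (r → (p → (r → q)))))))))): min(1, 1 − 0.76 + 1) = 1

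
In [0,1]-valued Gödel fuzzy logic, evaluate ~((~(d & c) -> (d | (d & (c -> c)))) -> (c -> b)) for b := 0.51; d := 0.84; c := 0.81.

(d & c) = min(0.84, 0.81) = 0.81
~(d & c): Gödel ¬ of 0.81 = 0 (operand ≠ 0)
(c -> c): 0.81 ≤ 0.81, so result = 1
(d & (c -> c)) = min(0.84, 1) = 0.84
(d | (d & (c -> c))) = max(0.84, 0.84) = 0.84
(~(d & c) -> (d | (d & (c -> c)))): 0 ≤ 0.84, so result = 1
(c -> b): 0.81 > 0.51, so result = 0.51
((~(d & c) -> (d | (d & (c -> c)))) -> (c -> b)): 1 > 0.51, so result = 0.51
~((~(d & c) -> (d | (d & (c -> c)))) -> (c -> b)): Gödel ¬ of 0.51 = 0 (operand ≠ 0)

0.00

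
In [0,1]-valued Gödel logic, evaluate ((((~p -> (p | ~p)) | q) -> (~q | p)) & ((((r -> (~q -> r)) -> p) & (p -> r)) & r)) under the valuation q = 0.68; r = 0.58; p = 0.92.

0.58

~p: Gödel ¬ of 0.92 = 0 (operand ≠ 0)
~p: Gödel ¬ of 0.92 = 0 (operand ≠ 0)
(p | ~p) = max(0.92, 0) = 0.92
(~p -> (p | ~p)): 0 ≤ 0.92, so result = 1
((~p -> (p | ~p)) | q) = max(1, 0.68) = 1
~q: Gödel ¬ of 0.68 = 0 (operand ≠ 0)
(~q | p) = max(0, 0.92) = 0.92
(((~p -> (p | ~p)) | q) -> (~q | p)): 1 > 0.92, so result = 0.92
~q: Gödel ¬ of 0.68 = 0 (operand ≠ 0)
(~q -> r): 0 ≤ 0.58, so result = 1
(r -> (~q -> r)): 0.58 ≤ 1, so result = 1
((r -> (~q -> r)) -> p): 1 > 0.92, so result = 0.92
(p -> r): 0.92 > 0.58, so result = 0.58
(((r -> (~q -> r)) -> p) & (p -> r)) = min(0.92, 0.58) = 0.58
((((r -> (~q -> r)) -> p) & (p -> r)) & r) = min(0.58, 0.58) = 0.58
((((~p -> (p | ~p)) | q) -> (~q | p)) & ((((r -> (~q -> r)) -> p) & (p -> r)) & r)) = min(0.92, 0.58) = 0.58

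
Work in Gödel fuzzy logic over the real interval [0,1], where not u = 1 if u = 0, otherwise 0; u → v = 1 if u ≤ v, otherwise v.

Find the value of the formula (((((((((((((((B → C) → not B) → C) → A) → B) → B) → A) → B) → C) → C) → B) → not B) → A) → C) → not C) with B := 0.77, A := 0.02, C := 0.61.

0.00

(B → C): 0.77 > 0.61, so result = 0.61
not B: Gödel ¬ of 0.77 = 0 (operand ≠ 0)
((B → C) → not B): 0.61 > 0, so result = 0
(((B → C) → not B) → C): 0 ≤ 0.61, so result = 1
((((B → C) → not B) → C) → A): 1 > 0.02, so result = 0.02
(((((B → C) → not B) → C) → A) → B): 0.02 ≤ 0.77, so result = 1
((((((B → C) → not B) → C) → A) → B) → B): 1 > 0.77, so result = 0.77
(((((((B → C) → not B) → C) → A) → B) → B) → A): 0.77 > 0.02, so result = 0.02
((((((((B → C) → not B) → C) → A) → B) → B) → A) → B): 0.02 ≤ 0.77, so result = 1
(((((((((B → C) → not B) → C) → A) → B) → B) → A) → B) → C): 1 > 0.61, so result = 0.61
((((((((((B → C) → not B) → C) → A) → B) → B) → A) → B) → C) → C): 0.61 ≤ 0.61, so result = 1
(((((((((((B → C) → not B) → C) → A) → B) → B) → A) → B) → C) → C) → B): 1 > 0.77, so result = 0.77
not B: Gödel ¬ of 0.77 = 0 (operand ≠ 0)
((((((((((((B → C) → not B) → C) → A) → B) → B) → A) → B) → C) → C) → B) → not B): 0.77 > 0, so result = 0
(((((((((((((B → C) → not B) → C) → A) → B) → B) → A) → B) → C) → C) → B) → not B) → A): 0 ≤ 0.02, so result = 1
((((((((((((((B → C) → not B) → C) → A) → B) → B) → A) → B) → C) → C) → B) → not B) → A) → C): 1 > 0.61, so result = 0.61
not C: Gödel ¬ of 0.61 = 0 (operand ≠ 0)
(((((((((((((((B → C) → not B) → C) → A) → B) → B) → A) → B) → C) → C) → B) → not B) → A) → C) → not C): 0.61 > 0, so result = 0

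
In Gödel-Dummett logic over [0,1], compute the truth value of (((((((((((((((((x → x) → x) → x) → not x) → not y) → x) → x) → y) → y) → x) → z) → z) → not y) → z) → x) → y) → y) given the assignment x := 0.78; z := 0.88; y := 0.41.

(x → x): 0.78 ≤ 0.78, so result = 1
((x → x) → x): 1 > 0.78, so result = 0.78
(((x → x) → x) → x): 0.78 ≤ 0.78, so result = 1
not x: Gödel ¬ of 0.78 = 0 (operand ≠ 0)
((((x → x) → x) → x) → not x): 1 > 0, so result = 0
not y: Gödel ¬ of 0.41 = 0 (operand ≠ 0)
(((((x → x) → x) → x) → not x) → not y): 0 ≤ 0, so result = 1
((((((x → x) → x) → x) → not x) → not y) → x): 1 > 0.78, so result = 0.78
(((((((x → x) → x) → x) → not x) → not y) → x) → x): 0.78 ≤ 0.78, so result = 1
((((((((x → x) → x) → x) → not x) → not y) → x) → x) → y): 1 > 0.41, so result = 0.41
(((((((((x → x) → x) → x) → not x) → not y) → x) → x) → y) → y): 0.41 ≤ 0.41, so result = 1
((((((((((x → x) → x) → x) → not x) → not y) → x) → x) → y) → y) → x): 1 > 0.78, so result = 0.78
(((((((((((x → x) → x) → x) → not x) → not y) → x) → x) → y) → y) → x) → z): 0.78 ≤ 0.88, so result = 1
((((((((((((x → x) → x) → x) → not x) → not y) → x) → x) → y) → y) → x) → z) → z): 1 > 0.88, so result = 0.88
not y: Gödel ¬ of 0.41 = 0 (operand ≠ 0)
(((((((((((((x → x) → x) → x) → not x) → not y) → x) → x) → y) → y) → x) → z) → z) → not y): 0.88 > 0, so result = 0
((((((((((((((x → x) → x) → x) → not x) → not y) → x) → x) → y) → y) → x) → z) → z) → not y) → z): 0 ≤ 0.88, so result = 1
(((((((((((((((x → x) → x) → x) → not x) → not y) → x) → x) → y) → y) → x) → z) → z) → not y) → z) → x): 1 > 0.78, so result = 0.78
((((((((((((((((x → x) → x) → x) → not x) → not y) → x) → x) → y) → y) → x) → z) → z) → not y) → z) → x) → y): 0.78 > 0.41, so result = 0.41
(((((((((((((((((x → x) → x) → x) → not x) → not y) → x) → x) → y) → y) → x) → z) → z) → not y) → z) → x) → y) → y): 0.41 ≤ 0.41, so result = 1

1.00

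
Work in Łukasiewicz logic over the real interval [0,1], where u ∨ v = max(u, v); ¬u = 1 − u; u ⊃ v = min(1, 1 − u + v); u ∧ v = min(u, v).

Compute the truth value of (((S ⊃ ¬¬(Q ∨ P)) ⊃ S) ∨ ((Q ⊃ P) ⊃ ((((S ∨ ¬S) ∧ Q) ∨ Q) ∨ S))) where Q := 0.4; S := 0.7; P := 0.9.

0.70

(Q ∨ P) = max(0.4, 0.9) = 0.9
¬(Q ∨ P): Łukasiewicz ¬ gives 1 − 0.9 = 0.1
¬¬(Q ∨ P): Łukasiewicz ¬ gives 1 − 0.1 = 0.9
(S ⊃ ¬¬(Q ∨ P)): min(1, 1 − 0.7 + 0.9) = 1
((S ⊃ ¬¬(Q ∨ P)) ⊃ S): min(1, 1 − 1 + 0.7) = 0.7
(Q ⊃ P): min(1, 1 − 0.4 + 0.9) = 1
¬S: Łukasiewicz ¬ gives 1 − 0.7 = 0.3
(S ∨ ¬S) = max(0.7, 0.3) = 0.7
((S ∨ ¬S) ∧ Q) = min(0.7, 0.4) = 0.4
(((S ∨ ¬S) ∧ Q) ∨ Q) = max(0.4, 0.4) = 0.4
((((S ∨ ¬S) ∧ Q) ∨ Q) ∨ S) = max(0.4, 0.7) = 0.7
((Q ⊃ P) ⊃ ((((S ∨ ¬S) ∧ Q) ∨ Q) ∨ S)): min(1, 1 − 1 + 0.7) = 0.7
(((S ⊃ ¬¬(Q ∨ P)) ⊃ S) ∨ ((Q ⊃ P) ⊃ ((((S ∨ ¬S) ∧ Q) ∨ Q) ∨ S))) = max(0.7, 0.7) = 0.7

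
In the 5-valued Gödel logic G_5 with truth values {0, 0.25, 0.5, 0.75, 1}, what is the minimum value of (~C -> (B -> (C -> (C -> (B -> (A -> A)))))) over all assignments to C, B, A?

1.00

Every assignment gives 1. For instance at C = 0, B = 0, A = 0:
  ~C: Gödel ¬ of 0 = 1 (operand is 0)
  (A -> A): 0 ≤ 0, so result = 1
  (B -> (A -> A)): 0 ≤ 1, so result = 1
  (C -> (B -> (A -> A))): 0 ≤ 1, so result = 1
  (C -> (C -> (B -> (A -> A)))): 0 ≤ 1, so result = 1
  (B -> (C -> (C -> (B -> (A -> A))))): 0 ≤ 1, so result = 1
  (~C -> (B -> (C -> (C -> (B -> (A -> A)))))): 1 ≤ 1, so result = 1
All 125 assignments give value 1 — the formula is a G_5-tautology.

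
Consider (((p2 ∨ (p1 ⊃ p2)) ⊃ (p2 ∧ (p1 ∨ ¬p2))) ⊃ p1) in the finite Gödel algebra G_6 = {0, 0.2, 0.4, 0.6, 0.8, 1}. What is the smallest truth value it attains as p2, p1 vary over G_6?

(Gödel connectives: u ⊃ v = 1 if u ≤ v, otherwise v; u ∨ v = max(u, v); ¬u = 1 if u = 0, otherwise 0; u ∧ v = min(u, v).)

0.20

The minimum is attained at p2 = 0, p1 = 0.2:
  (p1 ⊃ p2): 0.2 > 0, so result = 0
  (p2 ∨ (p1 ⊃ p2)) = max(0, 0) = 0
  ¬p2: Gödel ¬ of 0 = 1 (operand is 0)
  (p1 ∨ ¬p2) = max(0.2, 1) = 1
  (p2 ∧ (p1 ∨ ¬p2)) = min(0, 1) = 0
  ((p2 ∨ (p1 ⊃ p2)) ⊃ (p2 ∧ (p1 ∨ ¬p2))): 0 ≤ 0, so result = 1
  (((p2 ∨ (p1 ⊃ p2)) ⊃ (p2 ∧ (p1 ∨ ¬p2))) ⊃ p1): 1 > 0.2, so result = 0.2
Checking all 36 assignments confirms none give a value below 0.20.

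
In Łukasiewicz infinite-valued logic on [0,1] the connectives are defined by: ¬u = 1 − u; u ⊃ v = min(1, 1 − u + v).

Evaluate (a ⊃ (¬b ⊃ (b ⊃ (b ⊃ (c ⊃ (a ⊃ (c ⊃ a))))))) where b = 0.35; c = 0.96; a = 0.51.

¬b: Łukasiewicz ¬ gives 1 − 0.35 = 0.65
(c ⊃ a): min(1, 1 − 0.96 + 0.51) = 0.55
(a ⊃ (c ⊃ a)): min(1, 1 − 0.51 + 0.55) = 1
(c ⊃ (a ⊃ (c ⊃ a))): min(1, 1 − 0.96 + 1) = 1
(b ⊃ (c ⊃ (a ⊃ (c ⊃ a)))): min(1, 1 − 0.35 + 1) = 1
(b ⊃ (b ⊃ (c ⊃ (a ⊃ (c ⊃ a))))): min(1, 1 − 0.35 + 1) = 1
(¬b ⊃ (b ⊃ (b ⊃ (c ⊃ (a ⊃ (c ⊃ a)))))): min(1, 1 − 0.65 + 1) = 1
(a ⊃ (¬b ⊃ (b ⊃ (b ⊃ (c ⊃ (a ⊃ (c ⊃ a))))))): min(1, 1 − 0.51 + 1) = 1

1.00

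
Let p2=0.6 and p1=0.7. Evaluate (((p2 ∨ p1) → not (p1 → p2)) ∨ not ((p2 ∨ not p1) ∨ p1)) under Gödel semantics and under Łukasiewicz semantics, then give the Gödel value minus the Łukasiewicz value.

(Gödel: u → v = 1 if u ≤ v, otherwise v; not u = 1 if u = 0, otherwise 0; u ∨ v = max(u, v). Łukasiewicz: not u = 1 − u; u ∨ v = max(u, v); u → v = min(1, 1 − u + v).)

-0.40

Gödel evaluation:
  (p2 ∨ p1) = max(0.6, 0.7) = 0.7
  (p1 → p2): 0.7 > 0.6, so result = 0.6
  not (p1 → p2): Gödel ¬ of 0.6 = 0 (operand ≠ 0)
  ((p2 ∨ p1) → not (p1 → p2)): 0.7 > 0, so result = 0
  not p1: Gödel ¬ of 0.7 = 0 (operand ≠ 0)
  (p2 ∨ not p1) = max(0.6, 0) = 0.6
  ((p2 ∨ not p1) ∨ p1) = max(0.6, 0.7) = 0.7
  not ((p2 ∨ not p1) ∨ p1): Gödel ¬ of 0.7 = 0 (operand ≠ 0)
  (((p2 ∨ p1) → not (p1 → p2)) ∨ not ((p2 ∨ not p1) ∨ p1)) = max(0, 0) = 0
  Gödel value = 0
Łukasiewicz evaluation:
  (p2 ∨ p1) = max(0.6, 0.7) = 0.7
  (p1 → p2): min(1, 1 − 0.7 + 0.6) = 0.9
  not (p1 → p2): Łukasiewicz ¬ gives 1 − 0.9 = 0.1
  ((p2 ∨ p1) → not (p1 → p2)): min(1, 1 − 0.7 + 0.1) = 0.4
  not p1: Łukasiewicz ¬ gives 1 − 0.7 = 0.3
  (p2 ∨ not p1) = max(0.6, 0.3) = 0.6
  ((p2 ∨ not p1) ∨ p1) = max(0.6, 0.7) = 0.7
  not ((p2 ∨ not p1) ∨ p1): Łukasiewicz ¬ gives 1 − 0.7 = 0.3
  (((p2 ∨ p1) → not (p1 → p2)) ∨ not ((p2 ∨ not p1) ∨ p1)) = max(0.4, 0.3) = 0.4
  Łukasiewicz value = 0.4
Difference: 0 − 0.4 = -0.40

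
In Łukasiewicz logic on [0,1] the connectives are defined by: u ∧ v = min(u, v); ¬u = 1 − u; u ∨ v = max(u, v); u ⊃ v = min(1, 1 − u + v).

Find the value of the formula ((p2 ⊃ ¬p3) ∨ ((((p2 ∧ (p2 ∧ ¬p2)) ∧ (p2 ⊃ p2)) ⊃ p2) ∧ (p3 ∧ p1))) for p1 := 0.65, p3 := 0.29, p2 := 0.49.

1.00

¬p3: Łukasiewicz ¬ gives 1 − 0.29 = 0.71
(p2 ⊃ ¬p3): min(1, 1 − 0.49 + 0.71) = 1
¬p2: Łukasiewicz ¬ gives 1 − 0.49 = 0.51
(p2 ∧ ¬p2) = min(0.49, 0.51) = 0.49
(p2 ∧ (p2 ∧ ¬p2)) = min(0.49, 0.49) = 0.49
(p2 ⊃ p2): min(1, 1 − 0.49 + 0.49) = 1
((p2 ∧ (p2 ∧ ¬p2)) ∧ (p2 ⊃ p2)) = min(0.49, 1) = 0.49
(((p2 ∧ (p2 ∧ ¬p2)) ∧ (p2 ⊃ p2)) ⊃ p2): min(1, 1 − 0.49 + 0.49) = 1
(p3 ∧ p1) = min(0.29, 0.65) = 0.29
((((p2 ∧ (p2 ∧ ¬p2)) ∧ (p2 ⊃ p2)) ⊃ p2) ∧ (p3 ∧ p1)) = min(1, 0.29) = 0.29
((p2 ⊃ ¬p3) ∨ ((((p2 ∧ (p2 ∧ ¬p2)) ∧ (p2 ⊃ p2)) ⊃ p2) ∧ (p3 ∧ p1))) = max(1, 0.29) = 1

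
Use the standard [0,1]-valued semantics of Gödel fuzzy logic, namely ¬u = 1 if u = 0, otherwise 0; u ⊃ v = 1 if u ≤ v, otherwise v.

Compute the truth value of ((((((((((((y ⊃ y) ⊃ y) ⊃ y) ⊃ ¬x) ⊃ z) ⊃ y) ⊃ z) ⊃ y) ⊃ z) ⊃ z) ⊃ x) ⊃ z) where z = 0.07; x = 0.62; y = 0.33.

(y ⊃ y): 0.33 ≤ 0.33, so result = 1
((y ⊃ y) ⊃ y): 1 > 0.33, so result = 0.33
(((y ⊃ y) ⊃ y) ⊃ y): 0.33 ≤ 0.33, so result = 1
¬x: Gödel ¬ of 0.62 = 0 (operand ≠ 0)
((((y ⊃ y) ⊃ y) ⊃ y) ⊃ ¬x): 1 > 0, so result = 0
(((((y ⊃ y) ⊃ y) ⊃ y) ⊃ ¬x) ⊃ z): 0 ≤ 0.07, so result = 1
((((((y ⊃ y) ⊃ y) ⊃ y) ⊃ ¬x) ⊃ z) ⊃ y): 1 > 0.33, so result = 0.33
(((((((y ⊃ y) ⊃ y) ⊃ y) ⊃ ¬x) ⊃ z) ⊃ y) ⊃ z): 0.33 > 0.07, so result = 0.07
((((((((y ⊃ y) ⊃ y) ⊃ y) ⊃ ¬x) ⊃ z) ⊃ y) ⊃ z) ⊃ y): 0.07 ≤ 0.33, so result = 1
(((((((((y ⊃ y) ⊃ y) ⊃ y) ⊃ ¬x) ⊃ z) ⊃ y) ⊃ z) ⊃ y) ⊃ z): 1 > 0.07, so result = 0.07
((((((((((y ⊃ y) ⊃ y) ⊃ y) ⊃ ¬x) ⊃ z) ⊃ y) ⊃ z) ⊃ y) ⊃ z) ⊃ z): 0.07 ≤ 0.07, so result = 1
(((((((((((y ⊃ y) ⊃ y) ⊃ y) ⊃ ¬x) ⊃ z) ⊃ y) ⊃ z) ⊃ y) ⊃ z) ⊃ z) ⊃ x): 1 > 0.62, so result = 0.62
((((((((((((y ⊃ y) ⊃ y) ⊃ y) ⊃ ¬x) ⊃ z) ⊃ y) ⊃ z) ⊃ y) ⊃ z) ⊃ z) ⊃ x) ⊃ z): 0.62 > 0.07, so result = 0.07

0.07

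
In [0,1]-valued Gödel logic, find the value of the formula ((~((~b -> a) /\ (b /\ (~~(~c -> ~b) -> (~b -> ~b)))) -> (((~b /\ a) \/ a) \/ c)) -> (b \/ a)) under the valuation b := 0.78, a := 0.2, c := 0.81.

0.78

~b: Gödel ¬ of 0.78 = 0 (operand ≠ 0)
(~b -> a): 0 ≤ 0.2, so result = 1
~c: Gödel ¬ of 0.81 = 0 (operand ≠ 0)
~b: Gödel ¬ of 0.78 = 0 (operand ≠ 0)
(~c -> ~b): 0 ≤ 0, so result = 1
~(~c -> ~b): Gödel ¬ of 1 = 0 (operand ≠ 0)
~~(~c -> ~b): Gödel ¬ of 0 = 1 (operand is 0)
~b: Gödel ¬ of 0.78 = 0 (operand ≠ 0)
~b: Gödel ¬ of 0.78 = 0 (operand ≠ 0)
(~b -> ~b): 0 ≤ 0, so result = 1
(~~(~c -> ~b) -> (~b -> ~b)): 1 ≤ 1, so result = 1
(b /\ (~~(~c -> ~b) -> (~b -> ~b))) = min(0.78, 1) = 0.78
((~b -> a) /\ (b /\ (~~(~c -> ~b) -> (~b -> ~b)))) = min(1, 0.78) = 0.78
~((~b -> a) /\ (b /\ (~~(~c -> ~b) -> (~b -> ~b)))): Gödel ¬ of 0.78 = 0 (operand ≠ 0)
~b: Gödel ¬ of 0.78 = 0 (operand ≠ 0)
(~b /\ a) = min(0, 0.2) = 0
((~b /\ a) \/ a) = max(0, 0.2) = 0.2
(((~b /\ a) \/ a) \/ c) = max(0.2, 0.81) = 0.81
(~((~b -> a) /\ (b /\ (~~(~c -> ~b) -> (~b -> ~b)))) -> (((~b /\ a) \/ a) \/ c)): 0 ≤ 0.81, so result = 1
(b \/ a) = max(0.78, 0.2) = 0.78
((~((~b -> a) /\ (b /\ (~~(~c -> ~b) -> (~b -> ~b)))) -> (((~b /\ a) \/ a) \/ c)) -> (b \/ a)): 1 > 0.78, so result = 0.78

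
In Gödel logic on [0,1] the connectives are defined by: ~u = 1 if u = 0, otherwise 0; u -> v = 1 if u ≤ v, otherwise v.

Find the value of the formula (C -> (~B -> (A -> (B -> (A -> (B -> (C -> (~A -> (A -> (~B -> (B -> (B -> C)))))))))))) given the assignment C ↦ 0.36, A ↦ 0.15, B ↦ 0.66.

~B: Gödel ¬ of 0.66 = 0 (operand ≠ 0)
~A: Gödel ¬ of 0.15 = 0 (operand ≠ 0)
~B: Gödel ¬ of 0.66 = 0 (operand ≠ 0)
(B -> C): 0.66 > 0.36, so result = 0.36
(B -> (B -> C)): 0.66 > 0.36, so result = 0.36
(~B -> (B -> (B -> C))): 0 ≤ 0.36, so result = 1
(A -> (~B -> (B -> (B -> C)))): 0.15 ≤ 1, so result = 1
(~A -> (A -> (~B -> (B -> (B -> C))))): 0 ≤ 1, so result = 1
(C -> (~A -> (A -> (~B -> (B -> (B -> C)))))): 0.36 ≤ 1, so result = 1
(B -> (C -> (~A -> (A -> (~B -> (B -> (B -> C))))))): 0.66 ≤ 1, so result = 1
(A -> (B -> (C -> (~A -> (A -> (~B -> (B -> (B -> C)))))))): 0.15 ≤ 1, so result = 1
(B -> (A -> (B -> (C -> (~A -> (A -> (~B -> (B -> (B -> C))))))))): 0.66 ≤ 1, so result = 1
(A -> (B -> (A -> (B -> (C -> (~A -> (A -> (~B -> (B -> (B -> C)))))))))): 0.15 ≤ 1, so result = 1
(~B -> (A -> (B -> (A -> (B -> (C -> (~A -> (A -> (~B -> (B -> (B -> C))))))))))): 0 ≤ 1, so result = 1
(C -> (~B -> (A -> (B -> (A -> (B -> (C -> (~A -> (A -> (~B -> (B -> (B -> C)))))))))))): 0.36 ≤ 1, so result = 1

1.00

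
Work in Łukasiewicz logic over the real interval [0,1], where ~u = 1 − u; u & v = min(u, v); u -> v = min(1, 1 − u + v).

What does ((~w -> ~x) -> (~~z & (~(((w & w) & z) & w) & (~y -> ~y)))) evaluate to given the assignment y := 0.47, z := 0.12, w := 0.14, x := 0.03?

~w: Łukasiewicz ¬ gives 1 − 0.14 = 0.86
~x: Łukasiewicz ¬ gives 1 − 0.03 = 0.97
(~w -> ~x): min(1, 1 − 0.86 + 0.97) = 1
~z: Łukasiewicz ¬ gives 1 − 0.12 = 0.88
~~z: Łukasiewicz ¬ gives 1 − 0.88 = 0.12
(w & w) = min(0.14, 0.14) = 0.14
((w & w) & z) = min(0.14, 0.12) = 0.12
(((w & w) & z) & w) = min(0.12, 0.14) = 0.12
~(((w & w) & z) & w): Łukasiewicz ¬ gives 1 − 0.12 = 0.88
~y: Łukasiewicz ¬ gives 1 − 0.47 = 0.53
~y: Łukasiewicz ¬ gives 1 − 0.47 = 0.53
(~y -> ~y): min(1, 1 − 0.53 + 0.53) = 1
(~(((w & w) & z) & w) & (~y -> ~y)) = min(0.88, 1) = 0.88
(~~z & (~(((w & w) & z) & w) & (~y -> ~y))) = min(0.12, 0.88) = 0.12
((~w -> ~x) -> (~~z & (~(((w & w) & z) & w) & (~y -> ~y)))): min(1, 1 − 1 + 0.12) = 0.12

0.12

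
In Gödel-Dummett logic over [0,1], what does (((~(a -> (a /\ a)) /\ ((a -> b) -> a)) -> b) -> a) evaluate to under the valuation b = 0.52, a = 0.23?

(a /\ a) = min(0.23, 0.23) = 0.23
(a -> (a /\ a)): 0.23 ≤ 0.23, so result = 1
~(a -> (a /\ a)): Gödel ¬ of 1 = 0 (operand ≠ 0)
(a -> b): 0.23 ≤ 0.52, so result = 1
((a -> b) -> a): 1 > 0.23, so result = 0.23
(~(a -> (a /\ a)) /\ ((a -> b) -> a)) = min(0, 0.23) = 0
((~(a -> (a /\ a)) /\ ((a -> b) -> a)) -> b): 0 ≤ 0.52, so result = 1
(((~(a -> (a /\ a)) /\ ((a -> b) -> a)) -> b) -> a): 1 > 0.23, so result = 0.23

0.23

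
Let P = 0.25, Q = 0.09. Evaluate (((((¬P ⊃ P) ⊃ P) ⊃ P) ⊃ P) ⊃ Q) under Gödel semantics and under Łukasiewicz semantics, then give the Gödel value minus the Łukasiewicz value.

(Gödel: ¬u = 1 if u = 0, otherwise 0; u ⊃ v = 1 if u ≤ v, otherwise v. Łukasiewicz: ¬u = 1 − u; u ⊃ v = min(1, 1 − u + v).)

Gödel evaluation:
  ¬P: Gödel ¬ of 0.25 = 0 (operand ≠ 0)
  (¬P ⊃ P): 0 ≤ 0.25, so result = 1
  ((¬P ⊃ P) ⊃ P): 1 > 0.25, so result = 0.25
  (((¬P ⊃ P) ⊃ P) ⊃ P): 0.25 ≤ 0.25, so result = 1
  ((((¬P ⊃ P) ⊃ P) ⊃ P) ⊃ P): 1 > 0.25, so result = 0.25
  (((((¬P ⊃ P) ⊃ P) ⊃ P) ⊃ P) ⊃ Q): 0.25 > 0.09, so result = 0.09
  Gödel value = 0.09
Łukasiewicz evaluation:
  ¬P: Łukasiewicz ¬ gives 1 − 0.25 = 0.75
  (¬P ⊃ P): min(1, 1 − 0.75 + 0.25) = 0.5
  ((¬P ⊃ P) ⊃ P): min(1, 1 − 0.5 + 0.25) = 0.75
  (((¬P ⊃ P) ⊃ P) ⊃ P): min(1, 1 − 0.75 + 0.25) = 0.5
  ((((¬P ⊃ P) ⊃ P) ⊃ P) ⊃ P): min(1, 1 − 0.5 + 0.25) = 0.75
  (((((¬P ⊃ P) ⊃ P) ⊃ P) ⊃ P) ⊃ Q): min(1, 1 − 0.75 + 0.09) = 0.34
  Łukasiewicz value = 0.34
Difference: 0.09 − 0.34 = -0.25

-0.25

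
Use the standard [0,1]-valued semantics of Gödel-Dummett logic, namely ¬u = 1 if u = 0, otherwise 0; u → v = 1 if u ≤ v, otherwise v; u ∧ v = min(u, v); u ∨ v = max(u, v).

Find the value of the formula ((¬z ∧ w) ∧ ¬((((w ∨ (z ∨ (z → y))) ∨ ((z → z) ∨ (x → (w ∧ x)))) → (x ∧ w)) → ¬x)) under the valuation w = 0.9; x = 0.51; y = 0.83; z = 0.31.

0.00

¬z: Gödel ¬ of 0.31 = 0 (operand ≠ 0)
(¬z ∧ w) = min(0, 0.9) = 0
(z → y): 0.31 ≤ 0.83, so result = 1
(z ∨ (z → y)) = max(0.31, 1) = 1
(w ∨ (z ∨ (z → y))) = max(0.9, 1) = 1
(z → z): 0.31 ≤ 0.31, so result = 1
(w ∧ x) = min(0.9, 0.51) = 0.51
(x → (w ∧ x)): 0.51 ≤ 0.51, so result = 1
((z → z) ∨ (x → (w ∧ x))) = max(1, 1) = 1
((w ∨ (z ∨ (z → y))) ∨ ((z → z) ∨ (x → (w ∧ x)))) = max(1, 1) = 1
(x ∧ w) = min(0.51, 0.9) = 0.51
(((w ∨ (z ∨ (z → y))) ∨ ((z → z) ∨ (x → (w ∧ x)))) → (x ∧ w)): 1 > 0.51, so result = 0.51
¬x: Gödel ¬ of 0.51 = 0 (operand ≠ 0)
((((w ∨ (z ∨ (z → y))) ∨ ((z → z) ∨ (x → (w ∧ x)))) → (x ∧ w)) → ¬x): 0.51 > 0, so result = 0
¬((((w ∨ (z ∨ (z → y))) ∨ ((z → z) ∨ (x → (w ∧ x)))) → (x ∧ w)) → ¬x): Gödel ¬ of 0 = 1 (operand is 0)
((¬z ∧ w) ∧ ¬((((w ∨ (z ∨ (z → y))) ∨ ((z → z) ∨ (x → (w ∧ x)))) → (x ∧ w)) → ¬x)) = min(0, 1) = 0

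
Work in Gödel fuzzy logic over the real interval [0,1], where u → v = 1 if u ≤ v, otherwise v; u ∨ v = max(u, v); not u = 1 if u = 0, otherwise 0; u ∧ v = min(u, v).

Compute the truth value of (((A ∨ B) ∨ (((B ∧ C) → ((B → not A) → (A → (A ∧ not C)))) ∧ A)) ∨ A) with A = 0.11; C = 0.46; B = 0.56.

0.56

(A ∨ B) = max(0.11, 0.56) = 0.56
(B ∧ C) = min(0.56, 0.46) = 0.46
not A: Gödel ¬ of 0.11 = 0 (operand ≠ 0)
(B → not A): 0.56 > 0, so result = 0
not C: Gödel ¬ of 0.46 = 0 (operand ≠ 0)
(A ∧ not C) = min(0.11, 0) = 0
(A → (A ∧ not C)): 0.11 > 0, so result = 0
((B → not A) → (A → (A ∧ not C))): 0 ≤ 0, so result = 1
((B ∧ C) → ((B → not A) → (A → (A ∧ not C)))): 0.46 ≤ 1, so result = 1
(((B ∧ C) → ((B → not A) → (A → (A ∧ not C)))) ∧ A) = min(1, 0.11) = 0.11
((A ∨ B) ∨ (((B ∧ C) → ((B → not A) → (A → (A ∧ not C)))) ∧ A)) = max(0.56, 0.11) = 0.56
(((A ∨ B) ∨ (((B ∧ C) → ((B → not A) → (A → (A ∧ not C)))) ∧ A)) ∨ A) = max(0.56, 0.11) = 0.56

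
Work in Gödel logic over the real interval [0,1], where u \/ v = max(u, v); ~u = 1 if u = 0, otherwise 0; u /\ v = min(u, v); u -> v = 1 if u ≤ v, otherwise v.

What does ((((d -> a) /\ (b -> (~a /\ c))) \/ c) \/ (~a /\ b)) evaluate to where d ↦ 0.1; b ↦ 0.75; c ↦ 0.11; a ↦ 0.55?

(d -> a): 0.1 ≤ 0.55, so result = 1
~a: Gödel ¬ of 0.55 = 0 (operand ≠ 0)
(~a /\ c) = min(0, 0.11) = 0
(b -> (~a /\ c)): 0.75 > 0, so result = 0
((d -> a) /\ (b -> (~a /\ c))) = min(1, 0) = 0
(((d -> a) /\ (b -> (~a /\ c))) \/ c) = max(0, 0.11) = 0.11
~a: Gödel ¬ of 0.55 = 0 (operand ≠ 0)
(~a /\ b) = min(0, 0.75) = 0
((((d -> a) /\ (b -> (~a /\ c))) \/ c) \/ (~a /\ b)) = max(0.11, 0) = 0.11

0.11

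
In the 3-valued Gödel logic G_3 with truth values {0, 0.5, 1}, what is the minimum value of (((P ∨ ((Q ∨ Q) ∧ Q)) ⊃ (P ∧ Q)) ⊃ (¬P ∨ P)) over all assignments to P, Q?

The minimum is attained at P = 0.5, Q = 0.5:
  (Q ∨ Q) = max(0.5, 0.5) = 0.5
  ((Q ∨ Q) ∧ Q) = min(0.5, 0.5) = 0.5
  (P ∨ ((Q ∨ Q) ∧ Q)) = max(0.5, 0.5) = 0.5
  (P ∧ Q) = min(0.5, 0.5) = 0.5
  ((P ∨ ((Q ∨ Q) ∧ Q)) ⊃ (P ∧ Q)): 0.5 ≤ 0.5, so result = 1
  ¬P: Gödel ¬ of 0.5 = 0 (operand ≠ 0)
  (¬P ∨ P) = max(0, 0.5) = 0.5
  (((P ∨ ((Q ∨ Q) ∧ Q)) ⊃ (P ∧ Q)) ⊃ (¬P ∨ P)): 1 > 0.5, so result = 0.5
Checking all 9 assignments confirms none give a value below 0.50.

0.50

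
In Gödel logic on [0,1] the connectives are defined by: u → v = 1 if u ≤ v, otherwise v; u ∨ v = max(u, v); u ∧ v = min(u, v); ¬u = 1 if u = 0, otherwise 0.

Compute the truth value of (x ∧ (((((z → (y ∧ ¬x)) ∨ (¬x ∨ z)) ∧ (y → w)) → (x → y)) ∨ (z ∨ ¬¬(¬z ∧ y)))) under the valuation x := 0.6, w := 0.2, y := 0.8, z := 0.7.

¬x: Gödel ¬ of 0.6 = 0 (operand ≠ 0)
(y ∧ ¬x) = min(0.8, 0) = 0
(z → (y ∧ ¬x)): 0.7 > 0, so result = 0
¬x: Gödel ¬ of 0.6 = 0 (operand ≠ 0)
(¬x ∨ z) = max(0, 0.7) = 0.7
((z → (y ∧ ¬x)) ∨ (¬x ∨ z)) = max(0, 0.7) = 0.7
(y → w): 0.8 > 0.2, so result = 0.2
(((z → (y ∧ ¬x)) ∨ (¬x ∨ z)) ∧ (y → w)) = min(0.7, 0.2) = 0.2
(x → y): 0.6 ≤ 0.8, so result = 1
((((z → (y ∧ ¬x)) ∨ (¬x ∨ z)) ∧ (y → w)) → (x → y)): 0.2 ≤ 1, so result = 1
¬z: Gödel ¬ of 0.7 = 0 (operand ≠ 0)
(¬z ∧ y) = min(0, 0.8) = 0
¬(¬z ∧ y): Gödel ¬ of 0 = 1 (operand is 0)
¬¬(¬z ∧ y): Gödel ¬ of 1 = 0 (operand ≠ 0)
(z ∨ ¬¬(¬z ∧ y)) = max(0.7, 0) = 0.7
(((((z → (y ∧ ¬x)) ∨ (¬x ∨ z)) ∧ (y → w)) → (x → y)) ∨ (z ∨ ¬¬(¬z ∧ y))) = max(1, 0.7) = 1
(x ∧ (((((z → (y ∧ ¬x)) ∨ (¬x ∨ z)) ∧ (y → w)) → (x → y)) ∨ (z ∨ ¬¬(¬z ∧ y)))) = min(0.6, 1) = 0.6

0.60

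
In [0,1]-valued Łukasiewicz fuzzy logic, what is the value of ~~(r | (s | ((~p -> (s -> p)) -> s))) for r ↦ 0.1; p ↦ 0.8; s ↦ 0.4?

~p: Łukasiewicz ¬ gives 1 − 0.8 = 0.2
(s -> p): min(1, 1 − 0.4 + 0.8) = 1
(~p -> (s -> p)): min(1, 1 − 0.2 + 1) = 1
((~p -> (s -> p)) -> s): min(1, 1 − 1 + 0.4) = 0.4
(s | ((~p -> (s -> p)) -> s)) = max(0.4, 0.4) = 0.4
(r | (s | ((~p -> (s -> p)) -> s))) = max(0.1, 0.4) = 0.4
~(r | (s | ((~p -> (s -> p)) -> s))): Łukasiewicz ¬ gives 1 − 0.4 = 0.6
~~(r | (s | ((~p -> (s -> p)) -> s))): Łukasiewicz ¬ gives 1 − 0.6 = 0.4

0.40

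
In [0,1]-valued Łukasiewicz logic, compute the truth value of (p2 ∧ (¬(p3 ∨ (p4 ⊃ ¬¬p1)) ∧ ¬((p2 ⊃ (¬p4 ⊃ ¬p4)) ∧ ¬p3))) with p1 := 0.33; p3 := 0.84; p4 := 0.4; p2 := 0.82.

¬p1: Łukasiewicz ¬ gives 1 − 0.33 = 0.67
¬¬p1: Łukasiewicz ¬ gives 1 − 0.67 = 0.33
(p4 ⊃ ¬¬p1): min(1, 1 − 0.4 + 0.33) = 0.93
(p3 ∨ (p4 ⊃ ¬¬p1)) = max(0.84, 0.93) = 0.93
¬(p3 ∨ (p4 ⊃ ¬¬p1)): Łukasiewicz ¬ gives 1 − 0.93 = 0.07
¬p4: Łukasiewicz ¬ gives 1 − 0.4 = 0.6
¬p4: Łukasiewicz ¬ gives 1 − 0.4 = 0.6
(¬p4 ⊃ ¬p4): min(1, 1 − 0.6 + 0.6) = 1
(p2 ⊃ (¬p4 ⊃ ¬p4)): min(1, 1 − 0.82 + 1) = 1
¬p3: Łukasiewicz ¬ gives 1 − 0.84 = 0.16
((p2 ⊃ (¬p4 ⊃ ¬p4)) ∧ ¬p3) = min(1, 0.16) = 0.16
¬((p2 ⊃ (¬p4 ⊃ ¬p4)) ∧ ¬p3): Łukasiewicz ¬ gives 1 − 0.16 = 0.84
(¬(p3 ∨ (p4 ⊃ ¬¬p1)) ∧ ¬((p2 ⊃ (¬p4 ⊃ ¬p4)) ∧ ¬p3)) = min(0.07, 0.84) = 0.07
(p2 ∧ (¬(p3 ∨ (p4 ⊃ ¬¬p1)) ∧ ¬((p2 ⊃ (¬p4 ⊃ ¬p4)) ∧ ¬p3))) = min(0.82, 0.07) = 0.07

0.07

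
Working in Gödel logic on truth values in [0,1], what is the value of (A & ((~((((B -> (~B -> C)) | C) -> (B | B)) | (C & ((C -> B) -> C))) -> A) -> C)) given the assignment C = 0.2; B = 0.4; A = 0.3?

0.20

~B: Gödel ¬ of 0.4 = 0 (operand ≠ 0)
(~B -> C): 0 ≤ 0.2, so result = 1
(B -> (~B -> C)): 0.4 ≤ 1, so result = 1
((B -> (~B -> C)) | C) = max(1, 0.2) = 1
(B | B) = max(0.4, 0.4) = 0.4
(((B -> (~B -> C)) | C) -> (B | B)): 1 > 0.4, so result = 0.4
(C -> B): 0.2 ≤ 0.4, so result = 1
((C -> B) -> C): 1 > 0.2, so result = 0.2
(C & ((C -> B) -> C)) = min(0.2, 0.2) = 0.2
((((B -> (~B -> C)) | C) -> (B | B)) | (C & ((C -> B) -> C))) = max(0.4, 0.2) = 0.4
~((((B -> (~B -> C)) | C) -> (B | B)) | (C & ((C -> B) -> C))): Gödel ¬ of 0.4 = 0 (operand ≠ 0)
(~((((B -> (~B -> C)) | C) -> (B | B)) | (C & ((C -> B) -> C))) -> A): 0 ≤ 0.3, so result = 1
((~((((B -> (~B -> C)) | C) -> (B | B)) | (C & ((C -> B) -> C))) -> A) -> C): 1 > 0.2, so result = 0.2
(A & ((~((((B -> (~B -> C)) | C) -> (B | B)) | (C & ((C -> B) -> C))) -> A) -> C)) = min(0.3, 0.2) = 0.2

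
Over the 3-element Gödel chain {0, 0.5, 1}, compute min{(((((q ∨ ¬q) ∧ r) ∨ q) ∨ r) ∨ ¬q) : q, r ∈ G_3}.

0.50

The minimum is attained at q = 0.5, r = 0:
  ¬q: Gödel ¬ of 0.5 = 0 (operand ≠ 0)
  (q ∨ ¬q) = max(0.5, 0) = 0.5
  ((q ∨ ¬q) ∧ r) = min(0.5, 0) = 0
  (((q ∨ ¬q) ∧ r) ∨ q) = max(0, 0.5) = 0.5
  ((((q ∨ ¬q) ∧ r) ∨ q) ∨ r) = max(0.5, 0) = 0.5
  ¬q: Gödel ¬ of 0.5 = 0 (operand ≠ 0)
  (((((q ∨ ¬q) ∧ r) ∨ q) ∨ r) ∨ ¬q) = max(0.5, 0) = 0.5
Checking all 9 assignments confirms none give a value below 0.50.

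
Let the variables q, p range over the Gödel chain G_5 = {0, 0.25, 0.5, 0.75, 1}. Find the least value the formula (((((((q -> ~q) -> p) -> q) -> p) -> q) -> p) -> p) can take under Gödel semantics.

0.25

The minimum is attained at q = 0, p = 0.25:
  ~q: Gödel ¬ of 0 = 1 (operand is 0)
  (q -> ~q): 0 ≤ 1, so result = 1
  ((q -> ~q) -> p): 1 > 0.25, so result = 0.25
  (((q -> ~q) -> p) -> q): 0.25 > 0, so result = 0
  ((((q -> ~q) -> p) -> q) -> p): 0 ≤ 0.25, so result = 1
  (((((q -> ~q) -> p) -> q) -> p) -> q): 1 > 0, so result = 0
  ((((((q -> ~q) -> p) -> q) -> p) -> q) -> p): 0 ≤ 0.25, so result = 1
  (((((((q -> ~q) -> p) -> q) -> p) -> q) -> p) -> p): 1 > 0.25, so result = 0.25
Checking all 25 assignments confirms none give a value below 0.25.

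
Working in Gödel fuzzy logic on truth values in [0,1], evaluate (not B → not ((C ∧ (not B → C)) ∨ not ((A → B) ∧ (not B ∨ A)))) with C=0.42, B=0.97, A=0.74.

not B: Gödel ¬ of 0.97 = 0 (operand ≠ 0)
not B: Gödel ¬ of 0.97 = 0 (operand ≠ 0)
(not B → C): 0 ≤ 0.42, so result = 1
(C ∧ (not B → C)) = min(0.42, 1) = 0.42
(A → B): 0.74 ≤ 0.97, so result = 1
not B: Gödel ¬ of 0.97 = 0 (operand ≠ 0)
(not B ∨ A) = max(0, 0.74) = 0.74
((A → B) ∧ (not B ∨ A)) = min(1, 0.74) = 0.74
not ((A → B) ∧ (not B ∨ A)): Gödel ¬ of 0.74 = 0 (operand ≠ 0)
((C ∧ (not B → C)) ∨ not ((A → B) ∧ (not B ∨ A))) = max(0.42, 0) = 0.42
not ((C ∧ (not B → C)) ∨ not ((A → B) ∧ (not B ∨ A))): Gödel ¬ of 0.42 = 0 (operand ≠ 0)
(not B → not ((C ∧ (not B → C)) ∨ not ((A → B) ∧ (not B ∨ A)))): 0 ≤ 0, so result = 1

1.00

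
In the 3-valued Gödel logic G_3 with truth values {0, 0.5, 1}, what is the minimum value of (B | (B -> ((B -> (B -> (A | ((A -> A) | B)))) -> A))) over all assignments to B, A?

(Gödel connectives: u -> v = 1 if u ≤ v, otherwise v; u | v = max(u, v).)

The minimum is attained at B = 0.5, A = 0:
  (A -> A): 0 ≤ 0, so result = 1
  ((A -> A) | B) = max(1, 0.5) = 1
  (A | ((A -> A) | B)) = max(0, 1) = 1
  (B -> (A | ((A -> A) | B))): 0.5 ≤ 1, so result = 1
  (B -> (B -> (A | ((A -> A) | B)))): 0.5 ≤ 1, so result = 1
  ((B -> (B -> (A | ((A -> A) | B)))) -> A): 1 > 0, so result = 0
  (B -> ((B -> (B -> (A | ((A -> A) | B)))) -> A)): 0.5 > 0, so result = 0
  (B | (B -> ((B -> (B -> (A | ((A -> A) | B)))) -> A))) = max(0.5, 0) = 0.5
Checking all 9 assignments confirms none give a value below 0.50.

0.50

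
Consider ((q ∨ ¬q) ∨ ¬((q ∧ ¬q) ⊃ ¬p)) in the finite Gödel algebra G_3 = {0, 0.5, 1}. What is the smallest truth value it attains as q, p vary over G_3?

0.50

The minimum is attained at q = 0.5, p = 0:
  ¬q: Gödel ¬ of 0.5 = 0 (operand ≠ 0)
  (q ∨ ¬q) = max(0.5, 0) = 0.5
  ¬q: Gödel ¬ of 0.5 = 0 (operand ≠ 0)
  (q ∧ ¬q) = min(0.5, 0) = 0
  ¬p: Gödel ¬ of 0 = 1 (operand is 0)
  ((q ∧ ¬q) ⊃ ¬p): 0 ≤ 1, so result = 1
  ¬((q ∧ ¬q) ⊃ ¬p): Gödel ¬ of 1 = 0 (operand ≠ 0)
  ((q ∨ ¬q) ∨ ¬((q ∧ ¬q) ⊃ ¬p)) = max(0.5, 0) = 0.5
Checking all 9 assignments confirms none give a value below 0.50.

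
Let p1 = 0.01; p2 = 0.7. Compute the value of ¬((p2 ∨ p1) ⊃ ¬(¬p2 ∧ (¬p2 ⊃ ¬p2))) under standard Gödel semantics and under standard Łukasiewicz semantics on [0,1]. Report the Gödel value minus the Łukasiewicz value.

Gödel evaluation:
  (p2 ∨ p1) = max(0.7, 0.01) = 0.7
  ¬p2: Gödel ¬ of 0.7 = 0 (operand ≠ 0)
  ¬p2: Gödel ¬ of 0.7 = 0 (operand ≠ 0)
  ¬p2: Gödel ¬ of 0.7 = 0 (operand ≠ 0)
  (¬p2 ⊃ ¬p2): 0 ≤ 0, so result = 1
  (¬p2 ∧ (¬p2 ⊃ ¬p2)) = min(0, 1) = 0
  ¬(¬p2 ∧ (¬p2 ⊃ ¬p2)): Gödel ¬ of 0 = 1 (operand is 0)
  ((p2 ∨ p1) ⊃ ¬(¬p2 ∧ (¬p2 ⊃ ¬p2))): 0.7 ≤ 1, so result = 1
  ¬((p2 ∨ p1) ⊃ ¬(¬p2 ∧ (¬p2 ⊃ ¬p2))): Gödel ¬ of 1 = 0 (operand ≠ 0)
  Gödel value = 0
Łukasiewicz evaluation:
  (p2 ∨ p1) = max(0.7, 0.01) = 0.7
  ¬p2: Łukasiewicz ¬ gives 1 − 0.7 = 0.3
  ¬p2: Łukasiewicz ¬ gives 1 − 0.7 = 0.3
  ¬p2: Łukasiewicz ¬ gives 1 − 0.7 = 0.3
  (¬p2 ⊃ ¬p2): min(1, 1 − 0.3 + 0.3) = 1
  (¬p2 ∧ (¬p2 ⊃ ¬p2)) = min(0.3, 1) = 0.3
  ¬(¬p2 ∧ (¬p2 ⊃ ¬p2)): Łukasiewicz ¬ gives 1 − 0.3 = 0.7
  ((p2 ∨ p1) ⊃ ¬(¬p2 ∧ (¬p2 ⊃ ¬p2))): min(1, 1 − 0.7 + 0.7) = 1
  ¬((p2 ∨ p1) ⊃ ¬(¬p2 ∧ (¬p2 ⊃ ¬p2))): Łukasiewicz ¬ gives 1 − 1 = 0
  Łukasiewicz value = 0
Difference: 0 − 0 = 0.00

0.00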